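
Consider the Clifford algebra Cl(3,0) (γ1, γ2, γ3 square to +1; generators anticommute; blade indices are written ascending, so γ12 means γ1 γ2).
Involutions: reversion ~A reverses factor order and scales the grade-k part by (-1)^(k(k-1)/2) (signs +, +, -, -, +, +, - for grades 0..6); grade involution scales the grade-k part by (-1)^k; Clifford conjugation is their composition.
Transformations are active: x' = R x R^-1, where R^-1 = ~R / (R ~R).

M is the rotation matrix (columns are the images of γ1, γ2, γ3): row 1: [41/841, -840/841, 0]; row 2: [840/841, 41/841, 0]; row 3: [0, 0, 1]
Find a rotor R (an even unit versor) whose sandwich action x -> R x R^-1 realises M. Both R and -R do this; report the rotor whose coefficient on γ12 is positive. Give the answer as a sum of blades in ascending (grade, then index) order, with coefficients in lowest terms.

Method: write R = a + b12*γ12 + b13*γ13 + b23*γ23 with a^2 + b12^2 + b13^2 + b23^2 = 1 (so R^-1 = ~R). Expanding the columns R e_j ~R gives tr M = 4a^2 - 1 and, from the antisymmetric part, M21 - M12 = -4a*b12, M13 - M31 = 4a*b13, M32 - M23 = -4a*b23.
Here tr M = 923/841, so a^2 = (1 + tr M)/4 = 441/841 and a = ±21/29. Taking a = 21/29: M21 - M12 = 1680/841, M13 - M31 = 0, M32 - M23 = 0, giving b12 = -20/29, b13 = 0, b23 = 0, i.e. R = 21/29 - 20/29*γ12.
Its γ12 coefficient is negative, so report the other preimage -R.
Answer: -21/29 + 20/29*γ12. Sheet selection: the two-to-one cover makes ±R indistinguishable at the matrix level (trace 923/841), so uniqueness comes from the required sign on γ12.


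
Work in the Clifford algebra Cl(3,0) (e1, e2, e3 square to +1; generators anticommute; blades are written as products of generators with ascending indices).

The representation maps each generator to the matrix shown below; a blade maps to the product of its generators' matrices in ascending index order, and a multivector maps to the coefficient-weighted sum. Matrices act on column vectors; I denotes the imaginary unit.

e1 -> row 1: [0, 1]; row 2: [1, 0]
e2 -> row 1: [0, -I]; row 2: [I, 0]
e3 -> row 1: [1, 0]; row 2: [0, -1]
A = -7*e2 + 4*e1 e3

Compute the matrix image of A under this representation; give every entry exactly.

Bivector images (products of the table entries): rho(e1 e3) = rho(e1)rho(e3) = row 1: [0, -1]; row 2: [1, 0].
M = (-7)*rho(e2) + (4)*rho(e1 e3), summed entrywise:
Answer: row 1: [0, -4 + 7*I]; row 2: [4 - 7*I, 0]


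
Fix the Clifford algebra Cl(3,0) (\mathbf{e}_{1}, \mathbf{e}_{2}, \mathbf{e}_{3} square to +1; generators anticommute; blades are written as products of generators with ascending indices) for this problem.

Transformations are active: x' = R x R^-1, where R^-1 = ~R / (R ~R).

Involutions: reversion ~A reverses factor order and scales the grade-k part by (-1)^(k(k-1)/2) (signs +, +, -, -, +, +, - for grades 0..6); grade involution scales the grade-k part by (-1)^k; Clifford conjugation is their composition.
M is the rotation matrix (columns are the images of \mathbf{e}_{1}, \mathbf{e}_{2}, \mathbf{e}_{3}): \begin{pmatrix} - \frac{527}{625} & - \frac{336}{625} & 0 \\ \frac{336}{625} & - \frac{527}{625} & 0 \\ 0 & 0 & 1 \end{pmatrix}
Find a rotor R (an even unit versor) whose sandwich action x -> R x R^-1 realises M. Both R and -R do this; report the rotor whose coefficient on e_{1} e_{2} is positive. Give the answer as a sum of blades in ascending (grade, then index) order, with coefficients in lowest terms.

Method: write R = a + b12*e_{1} e_{2} + b13*e_{1} e_{3} + b23*e_{2} e_{3} with a^2 + b12^2 + b13^2 + b23^2 = 1 (so R^-1 = ~R). Expanding the columns R e_j ~R gives tr M = 4a^2 - 1 and, from the antisymmetric part, M21 - M12 = -4a*b12, M13 - M31 = 4a*b13, M32 - M23 = -4a*b23.
Here tr M = -\frac{429}{625}, so a^2 = (1 + tr M)/4 = \frac{49}{625} and a = ±\frac{7}{25}. Taking a = \frac{7}{25}: M21 - M12 = \frac{672}{625}, M13 - M31 = 0, M32 - M23 = 0, giving b12 = -\frac{24}{25}, b13 = 0, b23 = 0, i.e. R = \frac{7}{25} - \frac{24}{25} e_{1} e_{2}.
Its e_{1} e_{2} coefficient is negative, so report the other preimage -R.
Answer: -\frac{7}{25} + \frac{24}{25} e_{1} e_{2}. Uniqueness: Spin(3) -> SO(3) maps R and -R to the same rotation of trace -\frac{429}{625}; fixing the sign of the e_{1} e_{2} coefficient removes the ambiguity.


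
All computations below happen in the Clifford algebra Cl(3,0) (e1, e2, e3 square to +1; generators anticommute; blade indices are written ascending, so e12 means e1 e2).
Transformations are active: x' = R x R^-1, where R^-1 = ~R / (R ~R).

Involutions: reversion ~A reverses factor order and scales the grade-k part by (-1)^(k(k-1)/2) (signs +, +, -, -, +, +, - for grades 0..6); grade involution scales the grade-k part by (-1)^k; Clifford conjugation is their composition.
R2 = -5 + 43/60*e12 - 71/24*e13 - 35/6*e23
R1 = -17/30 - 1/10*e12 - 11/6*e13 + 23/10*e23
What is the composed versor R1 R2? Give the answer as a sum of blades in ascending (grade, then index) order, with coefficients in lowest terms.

Distribute over the terms of R1 (each basis-blade product reordered to ascending indices, repeated generators contracted through their squares):
(-17/30) R2 = 17/6 - 731/1800*e12 + 1207/720*e13 + 119/36*e23
(-1/10*e12) R2 = 43/600 + 1/2*e12 + 7/12*e13 - 71/240*e23
(-11/6*e13) R2 = -781/144 - 385/36*e12 + 55/6*e13 - 473/360*e23
(23/10*e23) R2 = 161/12 - 1633/240*e12 - 989/600*e13 - 23/2*e23
Summing the partial products and collecting blades:
Answer: 39233/3600 - 62657/3600*e12 + 35201/3600*e13 - 2353/240*e23


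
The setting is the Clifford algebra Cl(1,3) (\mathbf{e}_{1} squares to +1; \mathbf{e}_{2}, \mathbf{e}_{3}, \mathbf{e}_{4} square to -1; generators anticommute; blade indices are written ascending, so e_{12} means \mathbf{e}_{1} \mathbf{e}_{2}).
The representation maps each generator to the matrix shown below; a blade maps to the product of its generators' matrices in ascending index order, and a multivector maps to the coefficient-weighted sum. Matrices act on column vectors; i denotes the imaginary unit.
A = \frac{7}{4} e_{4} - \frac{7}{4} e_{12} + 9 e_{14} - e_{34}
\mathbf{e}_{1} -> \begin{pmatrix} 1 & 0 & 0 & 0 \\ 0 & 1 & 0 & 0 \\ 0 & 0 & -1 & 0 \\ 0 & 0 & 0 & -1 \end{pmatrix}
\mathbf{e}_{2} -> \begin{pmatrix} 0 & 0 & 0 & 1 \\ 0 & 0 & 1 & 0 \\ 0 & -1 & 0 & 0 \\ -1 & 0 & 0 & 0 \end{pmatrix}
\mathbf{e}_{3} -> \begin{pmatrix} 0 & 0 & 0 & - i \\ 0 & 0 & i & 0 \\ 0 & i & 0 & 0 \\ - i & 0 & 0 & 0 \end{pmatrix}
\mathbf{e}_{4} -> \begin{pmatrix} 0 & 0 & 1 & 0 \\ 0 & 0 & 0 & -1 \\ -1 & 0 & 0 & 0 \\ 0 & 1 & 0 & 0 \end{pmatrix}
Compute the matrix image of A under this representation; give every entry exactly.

Bivector images (products of the table entries): rho(e_{12}) = rho(\mathbf{e}_{1})rho(\mathbf{e}_{2}) = \begin{pmatrix} 0 & 0 & 0 & 1 \\ 0 & 0 & 1 & 0 \\ 0 & 1 & 0 & 0 \\ 1 & 0 & 0 & 0 \end{pmatrix}; rho(e_{14}) = rho(\mathbf{e}_{1})rho(\mathbf{e}_{4}) = \begin{pmatrix} 0 & 0 & 1 & 0 \\ 0 & 0 & 0 & -1 \\ 1 & 0 & 0 & 0 \\ 0 & -1 & 0 & 0 \end{pmatrix}; rho(e_{34}) = rho(\mathbf{e}_{3})rho(\mathbf{e}_{4}) = \begin{pmatrix} 0 & - i & 0 & 0 \\ - i & 0 & 0 & 0 \\ 0 & 0 & 0 & - i \\ 0 & 0 & - i & 0 \end{pmatrix}.
M = (\frac{7}{4})*rho(e_{4}) + (-\frac{7}{4})*rho(e_{12}) + (9)*rho(e_{14}) + (-1)*rho(e_{34}), summed entrywise:
Answer: \begin{pmatrix} 0 & i & \frac{43}{4} & - \frac{7}{4} \\ i & 0 & - \frac{7}{4} & - \frac{43}{4} \\ \frac{29}{4} & - \frac{7}{4} & 0 & i \\ - \frac{7}{4} & - \frac{29}{4} & i & 0 \end{pmatrix}


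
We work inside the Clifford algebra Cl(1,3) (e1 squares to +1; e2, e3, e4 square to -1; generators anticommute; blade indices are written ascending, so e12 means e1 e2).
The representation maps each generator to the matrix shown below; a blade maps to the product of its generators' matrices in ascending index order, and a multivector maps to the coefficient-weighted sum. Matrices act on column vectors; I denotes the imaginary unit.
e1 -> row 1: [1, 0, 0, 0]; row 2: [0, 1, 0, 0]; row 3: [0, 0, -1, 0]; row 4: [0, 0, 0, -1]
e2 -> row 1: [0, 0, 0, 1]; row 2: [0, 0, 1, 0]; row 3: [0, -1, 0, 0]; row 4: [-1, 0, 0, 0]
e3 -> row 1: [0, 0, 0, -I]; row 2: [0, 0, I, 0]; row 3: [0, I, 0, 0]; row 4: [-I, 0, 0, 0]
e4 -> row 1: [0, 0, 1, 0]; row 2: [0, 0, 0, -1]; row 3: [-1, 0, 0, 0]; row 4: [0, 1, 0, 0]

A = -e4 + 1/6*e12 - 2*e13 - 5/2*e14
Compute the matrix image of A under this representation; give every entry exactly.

Bivector images (products of the table entries): rho(e12) = rho(e1)rho(e2) = row 1: [0, 0, 0, 1]; row 2: [0, 0, 1, 0]; row 3: [0, 1, 0, 0]; row 4: [1, 0, 0, 0]; rho(e13) = rho(e1)rho(e3) = row 1: [0, 0, 0, -I]; row 2: [0, 0, I, 0]; row 3: [0, -I, 0, 0]; row 4: [I, 0, 0, 0]; rho(e14) = rho(e1)rho(e4) = row 1: [0, 0, 1, 0]; row 2: [0, 0, 0, -1]; row 3: [1, 0, 0, 0]; row 4: [0, -1, 0, 0].
M = (-1)*rho(e4) + (1/6)*rho(e12) + (-2)*rho(e13) + (-5/2)*rho(e14), summed entrywise:
Answer: row 1: [0, 0, -7/2, 1/6 + 2*I]; row 2: [0, 0, 1/6 - 2*I, 7/2]; row 3: [-3/2, 1/6 + 2*I, 0, 0]; row 4: [1/6 - 2*I, 3/2, 0, 0]


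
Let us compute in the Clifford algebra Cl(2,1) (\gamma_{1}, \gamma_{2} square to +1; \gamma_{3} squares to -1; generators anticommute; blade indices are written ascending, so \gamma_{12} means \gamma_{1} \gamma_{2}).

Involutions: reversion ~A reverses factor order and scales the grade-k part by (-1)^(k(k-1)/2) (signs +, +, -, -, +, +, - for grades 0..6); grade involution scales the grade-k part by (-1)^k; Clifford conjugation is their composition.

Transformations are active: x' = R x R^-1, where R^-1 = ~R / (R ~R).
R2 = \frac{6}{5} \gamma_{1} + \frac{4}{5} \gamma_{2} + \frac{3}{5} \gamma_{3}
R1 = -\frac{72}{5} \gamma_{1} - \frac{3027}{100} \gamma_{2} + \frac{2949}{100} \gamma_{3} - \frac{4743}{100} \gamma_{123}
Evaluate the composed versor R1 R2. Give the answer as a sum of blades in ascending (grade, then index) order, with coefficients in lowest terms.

Distribute over the terms of R2 (each basis-blade product reordered to ascending indices, repeated generators contracted through their squares):
R1 (\frac{6}{5} \gamma_{1}) = -\frac{432}{25} + \frac{9081}{250} \gamma_{12} - \frac{8847}{250} \gamma_{13} - \frac{14229}{250} \gamma_{23}
R1 (\frac{4}{5} \gamma_{2}) = -\frac{3027}{125} - \frac{288}{25} \gamma_{12} + \frac{4743}{125} \gamma_{13} - \frac{2949}{125} \gamma_{23}
R1 (\frac{3}{5} \gamma_{3}) = -\frac{8847}{500} + \frac{14229}{500} \gamma_{12} - \frac{216}{25} \gamma_{13} - \frac{9081}{500} \gamma_{23}
Summing the partial products and collecting blades:
Answer: -\frac{5919}{100} + \frac{26631}{500} \gamma_{12} - \frac{1521}{250} \gamma_{13} - \frac{9867}{100} \gamma_{23}


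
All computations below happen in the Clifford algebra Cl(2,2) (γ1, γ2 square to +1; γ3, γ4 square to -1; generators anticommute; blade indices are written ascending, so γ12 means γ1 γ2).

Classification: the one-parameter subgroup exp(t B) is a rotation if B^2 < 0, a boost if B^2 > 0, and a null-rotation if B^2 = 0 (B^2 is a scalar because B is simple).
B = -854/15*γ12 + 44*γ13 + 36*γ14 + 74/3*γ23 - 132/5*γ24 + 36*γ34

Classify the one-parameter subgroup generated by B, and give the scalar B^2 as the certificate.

B^2 term by term: the squares give (-854/15)^2*(γ12)^2 + (44)^2*(γ13)^2 + (36)^2*(γ14)^2 + (74/3)^2*(γ23)^2 + (-132/5)^2*(γ24)^2 + (36)^2*(γ34)^2 = 729316/225*(-1) + 1936*(+1) + 1296*(+1) + 5476/9*(+1) + 17424/25*(+1) + 1296*(-1) = 0 (each basis 2-blade squares to minus the product of its generators' squares); cross terms between blades sharing an index anticommute and cancel; the commuting (index-disjoint) pairs give grade-4 terms 2*c*c'*(blade product), which cancel blade by blade — γ1234: -20496/5 + 11616/5 + 1776 = 0 — confirming B is simple. So B^2 = 0.
Answer: null-rotation, certificate B^2 = 0. Because 0 is invariant under every versor sandwich, the classification follows from its sign alone.


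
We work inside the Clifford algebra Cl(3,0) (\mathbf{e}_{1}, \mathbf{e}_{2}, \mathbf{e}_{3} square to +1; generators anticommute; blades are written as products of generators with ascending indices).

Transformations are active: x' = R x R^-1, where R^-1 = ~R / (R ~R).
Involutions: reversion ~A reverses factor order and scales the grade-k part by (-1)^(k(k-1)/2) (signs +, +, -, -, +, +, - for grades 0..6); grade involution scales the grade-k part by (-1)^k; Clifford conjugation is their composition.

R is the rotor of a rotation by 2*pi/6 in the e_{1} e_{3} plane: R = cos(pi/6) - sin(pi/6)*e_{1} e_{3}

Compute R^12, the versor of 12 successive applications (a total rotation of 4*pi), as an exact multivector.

The rotor phase is half the rotation angle and phases add under composition, so 12 steps in the e_{1} e_{3} plane accumulate phase 12*(pi/6) = 2 \pi: R^12 = cos(2 \pi) - sin(2 \pi)*e_{1} e_{3}.
cos(2 \pi) = 1 and sin(2 \pi) = 0, so R^12 = 1. The total rotation 4*pi is 2 full turns, so every vector returns to itself, yet the rotor is +1, back on the identity sheet (an even number of 2*pi turns).
Answer: 1


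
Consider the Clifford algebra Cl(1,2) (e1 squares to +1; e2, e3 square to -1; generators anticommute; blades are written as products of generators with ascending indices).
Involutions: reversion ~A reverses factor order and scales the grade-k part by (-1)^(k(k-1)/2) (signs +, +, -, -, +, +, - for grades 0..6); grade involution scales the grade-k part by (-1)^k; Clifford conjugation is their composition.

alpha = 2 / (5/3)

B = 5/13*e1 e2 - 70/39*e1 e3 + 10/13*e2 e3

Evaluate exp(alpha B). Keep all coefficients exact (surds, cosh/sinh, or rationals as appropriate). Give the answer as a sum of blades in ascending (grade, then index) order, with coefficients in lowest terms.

B^2 term by term: the squares give (5/13)^2*(e1 e2)^2 + (-70/39)^2*(e1 e3)^2 + (10/13)^2*(e2 e3)^2 = 25/169*(+1) + 4900/1521*(+1) + 100/169*(-1) = 25/9 (each basis 2-blade squares to minus the product of its generators' squares); cross terms between blades sharing an index anticommute and cancel. So B^2 = 25/9.
B^2 = 25/9 — a positive square means the series sums to a boost: l = 5/3, alpha*l = 2, so exp(alpha B) = cosh(2) + (sinh(2)/(5/3))*B = cosh(2) + (3*sinh(2)/5)*B.
Answer: cosh(2) + 3*sinh(2)/13*e1 e2 - 14*sinh(2)/13*e1 e3 + 6*sinh(2)/13*e2 e3


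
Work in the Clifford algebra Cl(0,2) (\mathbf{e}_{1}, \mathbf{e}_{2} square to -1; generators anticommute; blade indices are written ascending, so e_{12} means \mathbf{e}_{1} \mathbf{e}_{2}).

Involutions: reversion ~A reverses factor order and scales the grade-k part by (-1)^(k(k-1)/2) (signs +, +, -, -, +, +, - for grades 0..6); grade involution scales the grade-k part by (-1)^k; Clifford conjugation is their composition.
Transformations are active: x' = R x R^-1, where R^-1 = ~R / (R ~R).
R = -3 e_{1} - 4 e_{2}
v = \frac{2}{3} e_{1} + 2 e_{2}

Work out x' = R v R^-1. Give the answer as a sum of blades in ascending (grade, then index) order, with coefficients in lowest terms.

~R = -3 e_{1} - 4 e_{2}, and R ~R = -25, so R^-1 = ~R / (-25).
R v = 10 - \frac{10}{3} e_{12}
Answer: \frac{26}{15} e_{1} + \frac{6}{5} e_{2}


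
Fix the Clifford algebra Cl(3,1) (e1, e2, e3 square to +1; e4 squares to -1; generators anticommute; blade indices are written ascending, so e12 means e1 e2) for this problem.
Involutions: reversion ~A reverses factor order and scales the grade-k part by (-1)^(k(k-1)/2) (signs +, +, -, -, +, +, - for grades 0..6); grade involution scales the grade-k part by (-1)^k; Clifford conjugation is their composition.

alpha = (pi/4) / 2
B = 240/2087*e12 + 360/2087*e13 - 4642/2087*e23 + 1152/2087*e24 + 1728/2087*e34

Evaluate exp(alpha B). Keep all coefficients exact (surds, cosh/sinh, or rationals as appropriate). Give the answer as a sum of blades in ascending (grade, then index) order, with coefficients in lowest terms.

B^2 term by term: the squares give (240/2087)^2*(e12)^2 + (360/2087)^2*(e13)^2 + (-4642/2087)^2*(e23)^2 + (1152/2087)^2*(e24)^2 + (1728/2087)^2*(e34)^2 = 57600/4355569*(-1) + 129600/4355569*(-1) + 21548164/4355569*(-1) + 1327104/4355569*(+1) + 2985984/4355569*(+1) = -4 (each basis 2-blade squares to minus the product of its generators' squares); cross terms between blades sharing an index anticommute and cancel; the commuting (index-disjoint) pairs give grade-4 terms 2*c*c'*(blade product), which cancel blade by blade — e1234: 829440/4355569 - 829440/4355569 = 0 — confirming B is simple. So B^2 = -4.
B^2 = -4 — the negative square puts this in the circular regime; l = 2, alpha*l = pi/4, so exp(alpha B) = cos(pi/4) + (sin(pi/4)/2)*B = sqrt(2)/2 + (sqrt(2)/4)*B.
Answer: sqrt(2)/2 + 60*sqrt(2)/2087*e12 + 90*sqrt(2)/2087*e13 - 2321*sqrt(2)/4174*e23 + 288*sqrt(2)/2087*e24 + 432*sqrt(2)/2087*e34


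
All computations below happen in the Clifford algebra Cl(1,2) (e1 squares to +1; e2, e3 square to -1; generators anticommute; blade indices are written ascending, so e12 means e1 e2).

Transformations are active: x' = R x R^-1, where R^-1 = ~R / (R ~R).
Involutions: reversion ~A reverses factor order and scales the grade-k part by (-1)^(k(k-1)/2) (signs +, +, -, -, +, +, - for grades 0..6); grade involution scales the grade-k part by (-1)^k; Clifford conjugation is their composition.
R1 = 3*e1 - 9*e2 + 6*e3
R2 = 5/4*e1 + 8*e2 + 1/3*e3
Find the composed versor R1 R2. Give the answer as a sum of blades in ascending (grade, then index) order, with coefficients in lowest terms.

Distribute over the terms of R1 (each basis-blade product reordered to ascending indices, repeated generators contracted through their squares):
(3*e1) R2 = 15/4 + 24*e12 + e13
(-9*e2) R2 = 72 + 45/4*e12 - 3*e23
(6*e3) R2 = -2 - 15/2*e13 - 48*e23
Summing the partial products and collecting blades:
Answer: 295/4 + 141/4*e12 - 13/2*e13 - 51*e23


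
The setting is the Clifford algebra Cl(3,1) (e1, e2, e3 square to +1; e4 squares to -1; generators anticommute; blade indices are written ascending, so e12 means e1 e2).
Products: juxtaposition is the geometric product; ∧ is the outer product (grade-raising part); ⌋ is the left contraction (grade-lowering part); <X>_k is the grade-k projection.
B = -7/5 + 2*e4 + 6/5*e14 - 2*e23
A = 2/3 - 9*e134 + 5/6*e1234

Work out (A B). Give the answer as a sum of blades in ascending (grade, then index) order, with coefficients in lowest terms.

step 1: -14/15 + 54/5*e3 + 4/3*e4 + 18*e13 + 37/15*e14 - 1/3*e23 - 5/3*e123 - 18*e124 + 63/5*e134 - 7/6*e1234
Answer: -14/15 + 54/5*e3 + 4/3*e4 + 18*e13 + 37/15*e14 - 1/3*e23 - 5/3*e123 - 18*e124 + 63/5*e134 - 7/6*e1234


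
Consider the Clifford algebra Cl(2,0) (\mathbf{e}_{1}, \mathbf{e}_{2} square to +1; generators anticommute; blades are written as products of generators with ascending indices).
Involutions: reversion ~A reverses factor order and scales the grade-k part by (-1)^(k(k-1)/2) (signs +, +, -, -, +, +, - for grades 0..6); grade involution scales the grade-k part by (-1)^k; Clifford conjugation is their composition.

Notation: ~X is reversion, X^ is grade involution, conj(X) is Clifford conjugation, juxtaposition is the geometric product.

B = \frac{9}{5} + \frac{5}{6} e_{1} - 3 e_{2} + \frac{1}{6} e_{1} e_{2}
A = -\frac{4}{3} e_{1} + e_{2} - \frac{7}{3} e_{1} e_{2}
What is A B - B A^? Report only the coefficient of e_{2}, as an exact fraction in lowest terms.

first term: -\frac{67}{18} + \frac{133}{30} e_{1} + \frac{317}{90} e_{2} - \frac{31}{30} e_{1} e_{2}
second term: \frac{9}{2} - \frac{143}{30} e_{1} - \frac{119}{30} e_{2} - \frac{31}{30} e_{1} e_{2}
Answer: \frac{337}{45}


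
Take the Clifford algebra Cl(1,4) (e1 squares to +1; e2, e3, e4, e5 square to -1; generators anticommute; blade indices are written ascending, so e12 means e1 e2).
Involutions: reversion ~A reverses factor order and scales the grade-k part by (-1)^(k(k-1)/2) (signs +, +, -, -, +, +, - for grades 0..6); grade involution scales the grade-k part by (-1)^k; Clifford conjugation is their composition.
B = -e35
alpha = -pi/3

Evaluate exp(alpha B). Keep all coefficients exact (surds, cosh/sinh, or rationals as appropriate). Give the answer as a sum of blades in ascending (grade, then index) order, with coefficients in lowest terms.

B^2 = (-1)^2*(e35)^2 = 1*(-1) = -1 (a basis 2-blade squares to minus the product of its generators' squares).
B^2 = -1 — circular case — the even/odd split gives cos and sin: l = 1, alpha*l = -pi/3, so exp(alpha B) = cos(-pi/3) + (sin(-pi/3)/1)*B = 1/2 + (-sqrt(3)/2)*B.
Answer: 1/2 + sqrt(3)/2*e35


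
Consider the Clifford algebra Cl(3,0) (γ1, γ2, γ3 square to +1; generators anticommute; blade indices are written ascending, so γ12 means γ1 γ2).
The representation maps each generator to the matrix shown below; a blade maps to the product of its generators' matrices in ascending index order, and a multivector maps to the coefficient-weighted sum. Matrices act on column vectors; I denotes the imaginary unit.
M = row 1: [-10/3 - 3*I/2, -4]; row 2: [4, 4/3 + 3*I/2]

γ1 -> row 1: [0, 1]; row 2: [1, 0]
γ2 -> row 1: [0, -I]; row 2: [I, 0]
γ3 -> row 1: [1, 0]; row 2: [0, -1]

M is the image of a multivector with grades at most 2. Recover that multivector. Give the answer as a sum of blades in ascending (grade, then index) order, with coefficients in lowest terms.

Method: 1, rho(γ1), rho(γ2), rho(γ3) form a trace-orthogonal basis of the 2x2 complex matrices (tr(X Y) = 2 if X = Y, else 0), so M = m0*1 + m1*rho(γ1) + m2*rho(γ2) + m3*rho(γ3) with m0 = tr(M)/2 = -1, m1 = tr(M rho(γ1))/2 = 0, m2 = tr(M rho(γ2))/2 = -4*I, m3 = tr(M rho(γ3))/2 = -7/3 - 3*I/2.
Multiplying table entries, the bivector images are rho(γ12) = I*rho(γ3), rho(γ13) = -I*rho(γ2), rho(γ23) = I*rho(γ1); with real blade coefficients the real parts of m0..m3 are the coefficients of 1, γ1, γ2, γ3 and the imaginary parts give the bivectors (γ23: Im m1, γ13: -Im m2, γ12: Im m3).
Answer: -1 - 7/3*γ3 - 3/2*γ12 + 4*γ13


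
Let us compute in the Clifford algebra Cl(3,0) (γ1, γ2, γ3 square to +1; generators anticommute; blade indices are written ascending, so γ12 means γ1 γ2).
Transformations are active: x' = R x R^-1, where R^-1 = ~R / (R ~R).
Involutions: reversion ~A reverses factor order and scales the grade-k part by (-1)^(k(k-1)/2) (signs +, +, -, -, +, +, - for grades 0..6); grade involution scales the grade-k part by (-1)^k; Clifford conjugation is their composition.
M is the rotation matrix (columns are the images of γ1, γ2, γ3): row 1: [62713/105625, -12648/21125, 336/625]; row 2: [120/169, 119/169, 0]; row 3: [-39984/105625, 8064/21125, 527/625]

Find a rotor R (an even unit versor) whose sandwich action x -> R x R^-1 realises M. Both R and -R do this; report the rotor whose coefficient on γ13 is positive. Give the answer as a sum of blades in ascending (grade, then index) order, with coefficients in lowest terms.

Method: write R = a + b12*γ12 + b13*γ13 + b23*γ23 with a^2 + b12^2 + b13^2 + b23^2 = 1 (so R^-1 = ~R). Expanding the columns R e_j ~R gives tr M = 4a^2 - 1 and, from the antisymmetric part, M21 - M12 = -4a*b12, M13 - M31 = 4a*b13, M32 - M23 = -4a*b23.
Here tr M = 226151/105625, so a^2 = (1 + tr M)/4 = 82944/105625 and a = ±288/325. Taking a = 288/325: M21 - M12 = 27648/21125, M13 - M31 = 96768/105625, M32 - M23 = 8064/21125, giving b12 = -24/65, b13 = 84/325, b23 = -7/65, i.e. R = 288/325 - 24/65*γ12 + 84/325*γ13 - 7/65*γ23.
Its γ13 coefficient is already positive.
Answer: 288/325 - 24/65*γ12 + 84/325*γ13 - 7/65*γ23. Recall the cover is two-to-one: with M of trace 226151/105625, both preimages act alike, and the stated γ13 sign chooses the sheet.


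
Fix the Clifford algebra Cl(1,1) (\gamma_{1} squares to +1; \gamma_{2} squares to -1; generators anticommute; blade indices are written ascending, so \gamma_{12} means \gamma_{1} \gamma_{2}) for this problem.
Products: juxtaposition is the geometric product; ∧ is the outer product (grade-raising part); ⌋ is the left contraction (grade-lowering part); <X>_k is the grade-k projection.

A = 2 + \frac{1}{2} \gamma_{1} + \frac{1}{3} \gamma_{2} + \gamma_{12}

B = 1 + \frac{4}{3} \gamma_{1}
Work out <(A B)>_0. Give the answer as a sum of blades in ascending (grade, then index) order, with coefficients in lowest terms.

step 1: \frac{8}{3} + \frac{19}{6} \gamma_{1} - \gamma_{2} + \frac{5}{9} \gamma_{12}
step 2: \frac{8}{3}
Answer: \frac{8}{3}


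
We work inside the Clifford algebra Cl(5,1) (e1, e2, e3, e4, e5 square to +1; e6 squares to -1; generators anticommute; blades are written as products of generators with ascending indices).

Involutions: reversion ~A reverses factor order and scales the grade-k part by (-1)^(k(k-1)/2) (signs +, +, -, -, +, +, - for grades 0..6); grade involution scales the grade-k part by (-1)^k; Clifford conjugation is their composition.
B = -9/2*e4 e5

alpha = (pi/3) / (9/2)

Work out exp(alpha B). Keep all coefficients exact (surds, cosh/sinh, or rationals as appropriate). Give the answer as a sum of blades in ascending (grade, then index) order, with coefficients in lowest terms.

B^2 = (-9/2)^2*(e4 e5)^2 = 81/4*(-1) = -81/4 (a basis 2-blade squares to minus the product of its generators' squares).
B^2 = -81/4 — B^2 < 0, so the exponential closes trigonometrically: l = 9/2, alpha*l = pi/3, so exp(alpha B) = cos(pi/3) + (sin(pi/3)/(9/2))*B = 1/2 + (sqrt(3)/9)*B.
Answer: 1/2 - sqrt(3)/2*e4 e5


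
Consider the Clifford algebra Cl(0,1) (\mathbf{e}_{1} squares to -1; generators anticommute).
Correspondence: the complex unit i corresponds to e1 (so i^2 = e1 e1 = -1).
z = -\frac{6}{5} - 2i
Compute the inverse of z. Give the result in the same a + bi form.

In blades: z = -\frac{6}{5} - 2 e_{1}.
With qbar = -\frac{6}{5} + 2 e_{1} (scalar fixed, mapped units negated), z qbar = \frac{136}{25} (the sum of squared coefficients), so z^-1 = qbar / (\frac{136}{25}) = -\frac{15}{68} + \frac{25}{68} e_{1}; translating back:
Answer: -\frac{15}{68} + \frac{25}{68}i


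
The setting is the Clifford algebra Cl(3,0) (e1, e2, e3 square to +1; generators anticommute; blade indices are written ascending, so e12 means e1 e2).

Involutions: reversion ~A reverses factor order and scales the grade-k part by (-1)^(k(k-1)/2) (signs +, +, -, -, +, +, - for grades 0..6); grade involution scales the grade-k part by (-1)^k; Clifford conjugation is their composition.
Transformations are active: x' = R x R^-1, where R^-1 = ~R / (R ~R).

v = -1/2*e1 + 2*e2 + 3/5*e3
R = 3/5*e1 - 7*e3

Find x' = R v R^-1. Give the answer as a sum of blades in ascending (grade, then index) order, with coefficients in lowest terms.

~R = 3/5*e1 - 7*e3, and R ~R = 1234/25, so R^-1 = ~R / (1234/25).
R v = -9/2 + 6/5*e12 - 157/50*e13 + 14*e23
Answer: 241/617*e1 - 2*e2 + 4173/6170*e3


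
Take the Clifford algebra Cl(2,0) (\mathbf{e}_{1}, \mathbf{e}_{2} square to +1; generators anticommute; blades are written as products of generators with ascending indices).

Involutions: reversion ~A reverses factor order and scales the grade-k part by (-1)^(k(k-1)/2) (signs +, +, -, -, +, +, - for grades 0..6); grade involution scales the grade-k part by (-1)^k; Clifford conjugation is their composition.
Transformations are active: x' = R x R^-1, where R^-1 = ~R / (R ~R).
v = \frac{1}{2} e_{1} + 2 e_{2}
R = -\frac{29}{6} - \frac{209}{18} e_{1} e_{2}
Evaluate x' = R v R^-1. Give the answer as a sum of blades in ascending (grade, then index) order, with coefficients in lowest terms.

~R = -\frac{29}{6} + \frac{209}{18} e_{1} e_{2}, and R ~R = \frac{25625}{162}, so R^-1 = ~R / (\frac{25625}{162}).
R v = -\frac{923}{36} e_{1} - \frac{139}{36} e_{2}
Answer: \frac{27338}{25625} e_{1} - \frac{90407}{51250} e_{2}


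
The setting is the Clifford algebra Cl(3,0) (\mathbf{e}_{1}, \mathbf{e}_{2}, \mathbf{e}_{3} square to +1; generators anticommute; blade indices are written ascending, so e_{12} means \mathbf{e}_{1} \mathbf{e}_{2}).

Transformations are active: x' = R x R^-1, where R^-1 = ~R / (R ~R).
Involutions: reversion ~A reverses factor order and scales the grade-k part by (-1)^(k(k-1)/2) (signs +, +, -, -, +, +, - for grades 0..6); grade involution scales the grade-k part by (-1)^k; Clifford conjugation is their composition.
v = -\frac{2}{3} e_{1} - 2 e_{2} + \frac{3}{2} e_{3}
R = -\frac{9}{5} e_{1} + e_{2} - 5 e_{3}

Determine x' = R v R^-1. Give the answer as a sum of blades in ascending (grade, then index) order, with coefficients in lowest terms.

~R = -\frac{9}{5} e_{1} + e_{2} - 5 e_{3}, and R ~R = \frac{731}{25}, so R^-1 = ~R / (\frac{731}{25}).
R v = -\frac{83}{10} + \frac{64}{15} e_{12} - \frac{181}{30} e_{13} - \frac{17}{2} e_{23}
Answer: \frac{3703}{2193} e_{1} + \frac{1047}{731} e_{2} + \frac{1957}{1462} e_{3}


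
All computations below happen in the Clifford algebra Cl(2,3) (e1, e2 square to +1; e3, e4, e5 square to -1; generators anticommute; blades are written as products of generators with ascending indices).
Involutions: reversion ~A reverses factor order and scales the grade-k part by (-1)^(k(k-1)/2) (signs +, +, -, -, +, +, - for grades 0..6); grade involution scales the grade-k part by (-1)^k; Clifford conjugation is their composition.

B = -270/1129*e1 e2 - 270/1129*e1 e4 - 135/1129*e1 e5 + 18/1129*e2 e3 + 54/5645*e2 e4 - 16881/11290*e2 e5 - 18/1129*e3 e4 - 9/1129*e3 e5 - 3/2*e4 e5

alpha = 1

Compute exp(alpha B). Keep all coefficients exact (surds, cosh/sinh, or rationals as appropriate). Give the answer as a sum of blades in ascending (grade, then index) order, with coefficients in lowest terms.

B^2 term by term: the squares give (-270/1129)^2*(e1 e2)^2 + (-270/1129)^2*(e1 e4)^2 + (-135/1129)^2*(e1 e5)^2 + (18/1129)^2*(e2 e3)^2 + (54/5645)^2*(e2 e4)^2 + (-16881/11290)^2*(e2 e5)^2 + (-18/1129)^2*(e3 e4)^2 + (-9/1129)^2*(e3 e5)^2 + (-3/2)^2*(e4 e5)^2 = 72900/1274641*(-1) + 72900/1274641*(+1) + 18225/1274641*(+1) + 324/1274641*(+1) + 2916/31866025*(+1) + 284968161/127464100*(+1) + 324/1274641*(-1) + 81/1274641*(-1) + 9/4*(-1) = 0 (each basis 2-blade squares to minus the product of its generators' squares); cross terms between blades sharing an index anticommute and cancel; the commuting (index-disjoint) pairs give grade-4 terms 2*c*c'*(blade product), which cancel blade by blade — e1 e2 e3 e4: 9720/1274641 - 9720/1274641 = 0; e1 e2 e3 e5: 4860/1274641 - 4860/1274641 = 0; e1 e2 e4 e5: 810/1129 - 911574/1274641 - 2916/1274641 = 0; e1 e3 e4 e5: -4860/1274641 + 4860/1274641 = 0; e2 e3 e4 e5: -54/1129 + 972/6373205 + 303858/6373205 = 0 — confirming B is simple. So B^2 = 0.
B^2 = 0, and the exponential is exactly linear here: exp(alpha B) = 1 + alpha B (parabolic case).
Answer: 1 - 270/1129*e1 e2 - 270/1129*e1 e4 - 135/1129*e1 e5 + 18/1129*e2 e3 + 54/5645*e2 e4 - 16881/11290*e2 e5 - 18/1129*e3 e4 - 9/1129*e3 e5 - 3/2*e4 e5


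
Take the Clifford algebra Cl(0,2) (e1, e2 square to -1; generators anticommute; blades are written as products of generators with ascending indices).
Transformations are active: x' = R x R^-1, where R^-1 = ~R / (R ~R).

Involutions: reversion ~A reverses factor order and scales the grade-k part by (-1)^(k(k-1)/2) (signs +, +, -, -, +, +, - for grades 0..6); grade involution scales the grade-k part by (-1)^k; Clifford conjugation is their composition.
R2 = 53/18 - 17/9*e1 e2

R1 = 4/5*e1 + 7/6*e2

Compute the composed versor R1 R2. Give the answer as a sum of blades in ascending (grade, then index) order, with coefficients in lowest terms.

Distribute over the terms of R1 (each basis-blade product reordered to ascending indices, repeated generators contracted through their squares):
(4/5*e1) R2 = 106/45*e1 + 68/45*e2
(7/6*e2) R2 = -119/54*e1 + 371/108*e2
Summing the partial products and collecting blades:
Answer: 41/270*e1 + 2671/540*e2


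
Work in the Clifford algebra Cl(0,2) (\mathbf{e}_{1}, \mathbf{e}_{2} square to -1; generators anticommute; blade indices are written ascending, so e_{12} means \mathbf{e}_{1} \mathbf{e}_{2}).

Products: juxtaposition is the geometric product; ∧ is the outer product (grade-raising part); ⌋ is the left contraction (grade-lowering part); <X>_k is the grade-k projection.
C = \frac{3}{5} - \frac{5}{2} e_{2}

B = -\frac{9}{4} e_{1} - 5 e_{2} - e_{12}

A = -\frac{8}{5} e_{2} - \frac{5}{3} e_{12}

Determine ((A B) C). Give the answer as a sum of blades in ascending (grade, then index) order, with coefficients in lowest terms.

step 1: -\frac{29}{3} - \frac{101}{15} e_{1} + \frac{15}{4} e_{2} - \frac{18}{5} e_{12}
step 2: \frac{143}{40} - \frac{326}{25} e_{1} + \frac{317}{12} e_{2} + \frac{2201}{150} e_{12}
Answer: \frac{143}{40} - \frac{326}{25} e_{1} + \frac{317}{12} e_{2} + \frac{2201}{150} e_{12}


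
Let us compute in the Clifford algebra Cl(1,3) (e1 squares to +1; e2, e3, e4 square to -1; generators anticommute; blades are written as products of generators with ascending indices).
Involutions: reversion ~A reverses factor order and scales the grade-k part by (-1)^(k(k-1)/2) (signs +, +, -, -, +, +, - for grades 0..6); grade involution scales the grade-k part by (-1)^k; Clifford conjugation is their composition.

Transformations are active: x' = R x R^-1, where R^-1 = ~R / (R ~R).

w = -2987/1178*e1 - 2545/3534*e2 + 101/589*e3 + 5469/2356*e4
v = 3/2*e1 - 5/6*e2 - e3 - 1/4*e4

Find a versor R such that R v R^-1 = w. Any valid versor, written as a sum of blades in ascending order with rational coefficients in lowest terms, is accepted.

Construction: equal norms (both 71/144) license R = v + w = -610/589*e1 - 915/589*e2 - 488/589*e3 + 1220/589*e4 — nothing changes along that direction, while (v - w)/2 changes sign, so v maps onto w.
Answer: -610/589*e1 - 915/589*e2 - 488/589*e3 + 1220/589*e4


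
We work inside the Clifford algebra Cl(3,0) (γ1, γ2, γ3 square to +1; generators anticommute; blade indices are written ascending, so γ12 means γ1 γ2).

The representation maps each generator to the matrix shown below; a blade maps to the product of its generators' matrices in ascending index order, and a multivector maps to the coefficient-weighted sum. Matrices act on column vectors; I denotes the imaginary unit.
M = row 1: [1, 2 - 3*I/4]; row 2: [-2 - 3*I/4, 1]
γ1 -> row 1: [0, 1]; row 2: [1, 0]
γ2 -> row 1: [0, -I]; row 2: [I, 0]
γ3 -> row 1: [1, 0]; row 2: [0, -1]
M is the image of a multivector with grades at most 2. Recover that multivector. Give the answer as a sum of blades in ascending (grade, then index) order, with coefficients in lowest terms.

Method: 1, rho(γ1), rho(γ2), rho(γ3) form a trace-orthogonal basis of the 2x2 complex matrices (tr(X Y) = 2 if X = Y, else 0), so M = m0*1 + m1*rho(γ1) + m2*rho(γ2) + m3*rho(γ3) with m0 = tr(M)/2 = 1, m1 = tr(M rho(γ1))/2 = -3*I/4, m2 = tr(M rho(γ2))/2 = 2*I, m3 = tr(M rho(γ3))/2 = 0.
Multiplying table entries, the bivector images are rho(γ12) = I*rho(γ3), rho(γ13) = -I*rho(γ2), rho(γ23) = I*rho(γ1); with real blade coefficients the real parts of m0..m3 are the coefficients of 1, γ1, γ2, γ3 and the imaginary parts give the bivectors (γ23: Im m1, γ13: -Im m2, γ12: Im m3).
Answer: 1 - 2*γ13 - 3/4*γ23


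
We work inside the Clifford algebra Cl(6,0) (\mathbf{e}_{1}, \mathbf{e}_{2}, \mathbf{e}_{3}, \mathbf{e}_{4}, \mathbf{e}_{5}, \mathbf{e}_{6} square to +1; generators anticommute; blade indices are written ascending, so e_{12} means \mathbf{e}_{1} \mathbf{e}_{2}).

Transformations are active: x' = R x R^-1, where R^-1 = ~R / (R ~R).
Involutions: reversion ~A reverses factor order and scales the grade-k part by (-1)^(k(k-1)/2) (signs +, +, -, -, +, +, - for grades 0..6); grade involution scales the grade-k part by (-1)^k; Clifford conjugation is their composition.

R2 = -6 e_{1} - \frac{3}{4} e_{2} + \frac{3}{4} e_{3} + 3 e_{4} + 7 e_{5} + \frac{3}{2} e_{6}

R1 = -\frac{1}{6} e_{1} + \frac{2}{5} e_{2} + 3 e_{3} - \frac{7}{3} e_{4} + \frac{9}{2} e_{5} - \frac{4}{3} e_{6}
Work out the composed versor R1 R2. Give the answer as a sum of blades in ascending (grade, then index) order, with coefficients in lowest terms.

Distribute over the terms of R1 (each basis-blade product reordered to ascending indices, repeated generators contracted through their squares):
(-\frac{1}{6} e_{1}) R2 = 1 + \frac{1}{8} e_{12} - \frac{1}{8} e_{13} - \frac{1}{2} e_{14} - \frac{7}{6} e_{15} - \frac{1}{4} e_{16}
(\frac{2}{5} e_{2}) R2 = -\frac{3}{10} + \frac{12}{5} e_{12} + \frac{3}{10} e_{23} + \frac{6}{5} e_{24} + \frac{14}{5} e_{25} + \frac{3}{5} e_{26}
(3 e_{3}) R2 = \frac{9}{4} + 18 e_{13} + \frac{9}{4} e_{23} + 9 e_{34} + 21 e_{35} + \frac{9}{2} e_{36}
(-\frac{7}{3} e_{4}) R2 = -7 - 14 e_{14} - \frac{7}{4} e_{24} + \frac{7}{4} e_{34} - \frac{49}{3} e_{45} - \frac{7}{2} e_{46}
(\frac{9}{2} e_{5}) R2 = \frac{63}{2} + 27 e_{15} + \frac{27}{8} e_{25} - \frac{27}{8} e_{35} - \frac{27}{2} e_{45} + \frac{27}{4} e_{56}
(-\frac{4}{3} e_{6}) R2 = -2 - 8 e_{16} - e_{26} + e_{36} + 4 e_{46} + \frac{28}{3} e_{56}
Summing the partial products and collecting blades:
Answer: \frac{509}{20} + \frac{101}{40} e_{12} + \frac{143}{8} e_{13} - \frac{29}{2} e_{14} + \frac{155}{6} e_{15} - \frac{33}{4} e_{16} + \frac{51}{20} e_{23} - \frac{11}{20} e_{24} + \frac{247}{40} e_{25} - \frac{2}{5} e_{26} + \frac{43}{4} e_{34} + \frac{141}{8} e_{35} + \frac{11}{2} e_{36} - \frac{179}{6} e_{45} + \frac{1}{2} e_{46} + \frac{193}{12} e_{56}


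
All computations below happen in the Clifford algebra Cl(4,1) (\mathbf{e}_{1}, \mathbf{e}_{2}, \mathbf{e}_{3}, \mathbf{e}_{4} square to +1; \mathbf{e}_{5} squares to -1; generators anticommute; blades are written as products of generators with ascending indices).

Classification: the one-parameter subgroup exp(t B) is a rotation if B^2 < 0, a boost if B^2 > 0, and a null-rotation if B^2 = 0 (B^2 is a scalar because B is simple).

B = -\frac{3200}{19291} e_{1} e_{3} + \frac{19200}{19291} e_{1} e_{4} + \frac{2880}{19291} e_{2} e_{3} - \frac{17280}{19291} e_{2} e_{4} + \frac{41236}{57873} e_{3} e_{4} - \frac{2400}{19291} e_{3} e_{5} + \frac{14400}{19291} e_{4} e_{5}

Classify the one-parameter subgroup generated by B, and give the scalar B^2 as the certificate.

B^2 term by term: the squares give (-\frac{3200}{19291})^2*(e_{1} e_{3})^2 + (\frac{19200}{19291})^2*(e_{1} e_{4})^2 + (\frac{2880}{19291})^2*(e_{2} e_{3})^2 + (-\frac{17280}{19291})^2*(e_{2} e_{4})^2 + (\frac{41236}{57873})^2*(e_{3} e_{4})^2 + (-\frac{2400}{19291})^2*(e_{3} e_{5})^2 + (\frac{14400}{19291})^2*(e_{4} e_{5})^2 = \frac{10240000}{372142681}*(-1) + \frac{368640000}{372142681}*(-1) + \frac{8294400}{372142681}*(-1) + \frac{298598400}{372142681}*(-1) + \frac{1700407696}{3349284129}*(-1) + \frac{5760000}{372142681}*(+1) + \frac{207360000}{372142681}*(+1) = -\frac{16}{9} (each basis 2-blade squares to minus the product of its generators' squares); cross terms between blades sharing an index anticommute and cancel; the commuting (index-disjoint) pairs give grade-4 terms 2*c*c'*(blade product), which cancel blade by blade — e_{1} e_{2} e_{3} e_{4}: -\frac{110592000}{372142681} + \frac{110592000}{372142681} = 0; e_{1} e_{3} e_{4} e_{5}: -\frac{92160000}{372142681} + \frac{92160000}{372142681} = 0; e_{2} e_{3} e_{4} e_{5}: \frac{82944000}{372142681} - \frac{82944000}{372142681} = 0 — confirming B is simple. So B^2 = -\frac{16}{9}.
Answer: rotation, certificate B^2 = -\frac{16}{9}. The invariant at work: B^2 = -\frac{16}{9} is unchanged by conjugation, hence its sign classifies the subgroup whatever basis B is written in.


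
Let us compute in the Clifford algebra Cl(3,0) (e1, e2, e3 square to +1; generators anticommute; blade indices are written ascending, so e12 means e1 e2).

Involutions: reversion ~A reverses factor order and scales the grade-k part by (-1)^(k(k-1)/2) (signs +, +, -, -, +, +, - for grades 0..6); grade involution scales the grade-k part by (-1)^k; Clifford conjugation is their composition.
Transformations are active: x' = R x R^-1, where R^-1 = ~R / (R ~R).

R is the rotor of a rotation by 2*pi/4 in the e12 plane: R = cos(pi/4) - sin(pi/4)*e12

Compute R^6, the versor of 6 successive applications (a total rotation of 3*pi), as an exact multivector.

Because a rotor carries half the rotation angle, composing 6 copies of this e12-plane rotor multiplies the phase: 6*(pi/4) = 3*pi/2, hence R^6 = cos(3*pi/2) - sin(3*pi/2)*e12.
cos(3*pi/2) = 0 and sin(3*pi/2) = -1, so R^6 = e12. The net rotation is 1*pi (after discarding 1 full turn, each of which contributes a factor -1 to the rotor); the rotor keeps the half-angle phase exactly.
Answer: e12


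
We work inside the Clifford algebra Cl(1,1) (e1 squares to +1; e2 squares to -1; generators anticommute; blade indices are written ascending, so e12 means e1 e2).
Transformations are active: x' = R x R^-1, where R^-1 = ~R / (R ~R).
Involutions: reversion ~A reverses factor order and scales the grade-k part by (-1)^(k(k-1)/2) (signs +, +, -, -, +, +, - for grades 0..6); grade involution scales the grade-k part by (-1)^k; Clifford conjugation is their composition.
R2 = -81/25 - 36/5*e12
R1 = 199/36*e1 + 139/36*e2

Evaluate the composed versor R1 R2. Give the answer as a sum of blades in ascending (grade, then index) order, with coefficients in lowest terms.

Distribute over the terms of R1 (each basis-blade product reordered to ascending indices, repeated generators contracted through their squares):
(199/36*e1) R2 = -1791/100*e1 - 199/5*e2
(139/36*e2) R2 = -139/5*e1 - 1251/100*e2
Summing the partial products and collecting blades:
Answer: -4571/100*e1 - 5231/100*e2
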